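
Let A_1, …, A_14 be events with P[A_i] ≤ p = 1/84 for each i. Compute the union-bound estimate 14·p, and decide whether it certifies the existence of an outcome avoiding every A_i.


Union bound: P[∪_{i=1}^{14} A_i] ≤ Σ_i P[A_i] ≤ 14·p = 14·(1/84) = 1/6.
Numerically: 1/6 ≈ 0.16667.
Is 1/6 < 1? YES.
Since P[∪ A_i] ≤ 1/6 < 1, the complement has P[∩ A_i^c] ≥ 1 − 1/6 = 5/6 > 0, so some outcome avoids every A_i.

14·p = 1/6 ≈ 0.16667; existence CERTIFIED by the union bound.


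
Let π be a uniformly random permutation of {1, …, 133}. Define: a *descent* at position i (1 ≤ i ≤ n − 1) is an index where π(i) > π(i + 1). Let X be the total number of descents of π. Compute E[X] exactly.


Write X = Σ X_I over i = 1, …, 132, with X_I the indicator of one descent.
There are 132 indicators.
For each fixed i, the pair (π(i), π(i+1)) is a uniformly random ordered pair of distinct values from {1, …, 133}; by symmetry P[π(i) > π(i+1)] = 1/2.
By linearity: E[X] = 132 · (1/2) = (133 − 1) · (1/2) = 66 ≈ 66.0000.

E[X] = 66 = 66.0000.


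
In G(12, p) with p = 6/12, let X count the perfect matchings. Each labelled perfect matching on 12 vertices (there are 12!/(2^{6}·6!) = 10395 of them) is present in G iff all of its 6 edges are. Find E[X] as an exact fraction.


K_12 has 12!/(2^{6}·6!) = 10395 labelled perfect matchings.
For each such perfect matching H, let X_H = 1 if all 6 edges of H are present in G. Then P[X_H = 1] = p^{6} = (1/2)^{6} = 1/64.
By linearity: E[X] = Σ_H E[X_H] = 10395 · p^{6} = 10395 · 1/64 = 10395/64.
Numerically: E[X] ≈ 162.

E[X] = 10395 · (1/2)^{6} = 10395/64 ≈ 162.


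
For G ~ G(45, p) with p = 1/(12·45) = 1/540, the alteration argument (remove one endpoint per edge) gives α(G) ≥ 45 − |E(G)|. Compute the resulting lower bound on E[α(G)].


E[|E(G)|] = C(45, 2)·p = 990 · (1/540) = 11/6.
E[α(G)] ≥ n − E[|E(G)|] = 45 − 11/6 = 259/6.
Numerically: ≈ 43.1667.
(This is only a lower bound; the true E[α(G)] may be larger.)

E[α(G)] ≥ 259/6 ≈ 43.1667.


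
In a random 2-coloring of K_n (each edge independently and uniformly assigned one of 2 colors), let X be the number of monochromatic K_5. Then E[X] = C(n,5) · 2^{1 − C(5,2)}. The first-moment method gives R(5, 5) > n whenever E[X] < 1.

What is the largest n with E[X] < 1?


We need C(n, 5) · 2^{1 − 10} < 1, i.e. C(n, 5) < 2^{10 − 1} = 512.
Check values of n near the boundary:
  n = 9: C(9, 5) = 126; 126 < 512? YES
  n = 10: C(10, 5) = 252; 252 < 512? YES
  n = 11: C(11, 5) = 462; 462 < 512? YES
  n = 12: C(12, 5) = 792; 792 < 512? NO
The largest n with C(n, 5) < 512 is n = 11 (where E[X] = 231/256 ≈ 0.90234). Hence R(5, 5) > 11, i.e. R(5, 5) ≥ 12.

Largest n = 11; hence R(5, 5) > 11.


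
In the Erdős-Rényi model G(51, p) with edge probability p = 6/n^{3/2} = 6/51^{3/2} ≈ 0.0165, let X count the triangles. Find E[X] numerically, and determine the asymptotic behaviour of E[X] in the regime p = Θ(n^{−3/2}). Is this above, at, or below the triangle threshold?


Number of potential triangles: C(51, 3) = 20825.
Each occurs with probability p³ ≈ (0.0165)³ ≈ 4.47083e-06.
By linearity: E[X] = C(51, 3)·p³ ≈ 20825 · 4.47083e-06 ≈ 0.093.
Since α = 3/2 > 1, p = c/n^{3/2} = o(1/n) is below the triangle threshold p ~ 1/n. Asymptotically E[X] ~ (c³/6)·n^{3(1−α)} = (6³/6)·n^{-1.5} → 0, so by Markov's inequality G has no triangles w.h.p.

E[X] ≈ 0.093; in regime p = Θ(1/n^{3/2}) E[X] tends to 0 (below the triangle threshold p ~ 1/n).


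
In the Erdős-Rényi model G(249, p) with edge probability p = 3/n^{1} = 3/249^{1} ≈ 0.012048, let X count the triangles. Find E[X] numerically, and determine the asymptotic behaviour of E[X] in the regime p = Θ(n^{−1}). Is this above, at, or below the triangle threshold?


Number of potential triangles: C(249, 3) = 2542124.
Each occurs with probability p³ ≈ (0.012048)³ ≈ 1.7489030e-06.
By linearity: E[X] = C(249, 3)·p³ ≈ 2542124 · 1.7489030e-06 ≈ 4.44593.
Here α = 1, so p = 3/n is exactly at the triangle threshold p ~ 1/n. Asymptotically E[X] → c³/6 = 3³/6 = 9/2 ≈ 4.50000, a bounded constant. In this regime the triangle count is asymptotically Poisson(c³/6).

E[X] ≈ 4.44593; in regime p = Θ(1/n^{1}) E[X] stays bounded (at the triangle threshold p ~ 1/n).


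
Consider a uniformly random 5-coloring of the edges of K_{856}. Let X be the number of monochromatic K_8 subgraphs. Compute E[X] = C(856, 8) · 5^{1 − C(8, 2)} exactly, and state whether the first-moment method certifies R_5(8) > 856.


E[X] = C(856, 8) · 5^{1 − 28} = 6918660634157180775 · 5^{−27} = 6918660634157180775/7450580596923828125.
As a reduced fraction: E[X] = 276746425366287231/298023223876953125 ≈ 0.928607.
Is E[X] < 1? YES.
Since E[X] < 1, there exists a 5-coloring of K_{856} with no monochromatic K_8; hence R_5(8) > 856.

E[X] = 276746425366287231/298023223876953125 ≈ 0.928607; E[X] < 1, so R_5(8) > 856.


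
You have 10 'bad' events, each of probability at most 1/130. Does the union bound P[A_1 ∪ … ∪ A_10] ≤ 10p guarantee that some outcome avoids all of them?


Union bound: P[∪_{i=1}^{10} A_i] ≤ Σ_i P[A_i] ≤ 10·p = 10·(1/130) = 1/13.
Numerically: 1/13 ≈ 0.076923.
Is 1/13 < 1? YES.
Since P[∪ A_i] ≤ 1/13 < 1, the complement has P[∩ A_i^c] ≥ 1 − 1/13 = 12/13 > 0, so some outcome avoids every A_i.

10·p = 1/13 ≈ 0.076923; existence CERTIFIED by the union bound.


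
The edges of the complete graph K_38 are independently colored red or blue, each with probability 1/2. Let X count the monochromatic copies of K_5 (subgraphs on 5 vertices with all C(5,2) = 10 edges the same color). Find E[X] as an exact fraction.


Let X = Σ_S X_S over the C(38, 5) = 501942 subsets S of size 5, where X_S = 1 if the K_5 on S is monochromatic.
For a fixed S, the K_5 on S has C(5, 2) = 10 edges. P[all 10 edges red] = (1/2)^10, and likewise for blue, so P[monochromatic] = 2·(1/2)^10 = 2^{1 − 10} = 1/512.
By linearity of expectation: E[X] = C(38, 5) · 2^{1 − 10} = 501942 · 1/512 = 250971/256.
Numerically: E[X] ≈ 980.35547.

E[X] = C(38,5)·2^(1−C(5,2)) = 250971/256 ≈ 980.35547.


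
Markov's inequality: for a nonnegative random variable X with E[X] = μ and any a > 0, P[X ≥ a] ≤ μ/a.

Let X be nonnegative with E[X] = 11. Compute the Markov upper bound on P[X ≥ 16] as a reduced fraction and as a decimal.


μ = E[X] = 11, a = 16.
Markov: P[X ≥ 16] ≤ μ/a = (11)/16 = 11/16.
Numerically: ≈ 0.688.
(Since a = 16 > μ = 11.000, the bound 11/16 is < 1 and informative.)

P[X ≥ 16] ≤ 11/16 ≈ 0.688.


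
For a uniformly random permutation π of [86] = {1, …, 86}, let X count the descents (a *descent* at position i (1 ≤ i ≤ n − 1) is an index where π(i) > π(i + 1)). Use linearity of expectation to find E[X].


Write X = Σ X_I over i = 1, …, 85, with X_I the indicator of one descent.
There are 85 indicators.
For each fixed i, the pair (π(i), π(i+1)) is a uniformly random ordered pair of distinct values from {1, …, 86}; by symmetry P[π(i) > π(i+1)] = 1/2.
By linearity: E[X] = 85 · (1/2) = (86 − 1) · (1/2) = 85/2 ≈ 42.500000.

E[X] = 85/2 = 42.500000.


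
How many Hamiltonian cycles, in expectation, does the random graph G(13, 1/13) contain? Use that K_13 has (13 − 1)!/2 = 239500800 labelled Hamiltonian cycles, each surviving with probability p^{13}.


K_13 has (13 − 1)!/2 = 239500800 labelled Hamiltonian cycles.
For each such Hamiltonian cycle H, let X_H = 1 if all 13 edges of H are present in G. Then P[X_H = 1] = p^{13} = (1/13)^{13} = 1/302875106592253.
Summing the indicators: E[X] = Σ_H E[X_H] = 239500800 · p^{13} = 239500800 · 1/302875106592253 = 239500800/302875106592253.
Numerically: E[X] ≈ 7.908e-07.

E[X] = 239500800 · (1/13)^{13} = 239500800/302875106592253 ≈ 7.908e-07.


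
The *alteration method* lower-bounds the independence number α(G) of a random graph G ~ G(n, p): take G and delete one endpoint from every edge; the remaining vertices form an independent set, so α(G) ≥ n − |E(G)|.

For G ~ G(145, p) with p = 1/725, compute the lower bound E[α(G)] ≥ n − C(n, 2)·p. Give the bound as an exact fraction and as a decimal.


E[|E(G)|] = C(145, 2)·p = 10440 · (1/725) = 72/5.
E[α(G)] ≥ n − E[|E(G)|] = 145 − 72/5 = 653/5.
Numerically: ≈ 130.6000.
(This is only a lower bound; the true E[α(G)] may be larger.)

E[α(G)] ≥ 653/5 ≈ 130.6000.


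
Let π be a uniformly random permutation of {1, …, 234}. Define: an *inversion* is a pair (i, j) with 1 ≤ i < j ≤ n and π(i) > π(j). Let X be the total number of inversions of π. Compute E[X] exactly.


Write X = Σ X_I over the C(234, 2) = 27261 pairs i < j, with X_I the indicator of one inversion.
There are 27261 indicators.
For each fixed pair i < j, the values π(i) and π(j) are two distinct elements of {1, …, 234} in uniformly random order; by symmetry P[π(i) > π(j)] = 1/2.
By linearity: E[X] = 27261 · (1/2) = C(234, 2) · (1/2) = 27261/2 = 27261/2 ≈ 13630.5000.

E[X] = 27261/2 = 13630.5000.


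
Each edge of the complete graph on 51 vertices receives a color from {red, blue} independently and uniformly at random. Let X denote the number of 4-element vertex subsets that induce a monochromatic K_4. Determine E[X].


Let X = Σ_S X_S over the C(51, 4) = 249900 subsets S of size 4, where X_S = 1 if the K_4 on S is monochromatic.
For a fixed S, the K_4 on S has C(4, 2) = 6 edges. P[all 6 edges red] = (1/2)^6, and likewise for blue, so P[monochromatic] = 2·(1/2)^6 = 2^{1 − 6} = 1/32.
Summing: E[X] = C(51, 4) · 2^{1 − 6} = 249900 · 1/32 = 62475/8.
Numerically: E[X] ≈ 7809.37500.

E[X] = C(51,4)·2^(1−C(4,2)) = 62475/8 ≈ 7809.37500.


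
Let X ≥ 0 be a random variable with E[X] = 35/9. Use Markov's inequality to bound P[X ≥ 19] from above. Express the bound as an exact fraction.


μ = E[X] = 35/9, a = 19.
Markov: P[X ≥ 19] ≤ μ/a = (35/9)/19 = 35/171.
Numerically: ≈ 0.2047.
(Since a = 19 > μ = 3.8889, the bound 35/171 is < 1 and informative.)

P[X ≥ 19] ≤ 35/171 ≈ 0.2047.


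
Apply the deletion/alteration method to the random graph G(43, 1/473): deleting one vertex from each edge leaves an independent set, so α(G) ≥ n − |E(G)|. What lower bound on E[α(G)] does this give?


E[|E(G)|] = C(43, 2)·p = 903 · (1/473) = 21/11.
E[α(G)] ≥ n − E[|E(G)|] = 43 − 21/11 = 452/11.
Numerically: ≈ 41.0909.
(This is only a lower bound; the true E[α(G)] may be larger.)

E[α(G)] ≥ 452/11 ≈ 41.0909.


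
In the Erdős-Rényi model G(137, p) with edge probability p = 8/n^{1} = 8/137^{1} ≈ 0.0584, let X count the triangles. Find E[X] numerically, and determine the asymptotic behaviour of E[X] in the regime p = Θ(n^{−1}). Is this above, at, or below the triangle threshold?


Number of potential triangles: C(137, 3) = 419220.
Each occurs with probability p³ ≈ (0.0584)³ ≈ 1.99117e-04.
By linearity: E[X] = C(137, 3)·p³ ≈ 419220 · 1.99117e-04 ≈ 83.474.
Here α = 1, so p = 8/n is exactly at the triangle threshold p ~ 1/n. Asymptotically E[X] → c³/6 = 8³/6 = 256/3 ≈ 85.333, a bounded constant. In this regime the triangle count is asymptotically Poisson(c³/6).

E[X] ≈ 83.474; in regime p = Θ(1/n^{1}) E[X] stays bounded (at the triangle threshold p ~ 1/n).


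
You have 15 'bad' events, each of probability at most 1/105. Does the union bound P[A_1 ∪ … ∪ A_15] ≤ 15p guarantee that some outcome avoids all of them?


Union bound: P[∪_{i=1}^{15} A_i] ≤ Σ_i P[A_i] ≤ 15·p = 15·(1/105) = 1/7.
Numerically: 1/7 ≈ 0.14286.
Is 1/7 < 1? YES.
Since P[∪ A_i] ≤ 1/7 < 1, the complement has P[∩ A_i^c] ≥ 1 − 1/7 = 6/7 > 0, so some outcome avoids every A_i.

15·p = 1/7 ≈ 0.14286; existence CERTIFIED by the union bound.


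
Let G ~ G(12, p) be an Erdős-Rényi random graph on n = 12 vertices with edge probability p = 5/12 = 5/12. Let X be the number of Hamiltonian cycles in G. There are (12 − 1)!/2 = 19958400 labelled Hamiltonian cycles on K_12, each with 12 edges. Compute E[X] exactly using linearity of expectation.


K_12 has (12 − 1)!/2 = 19958400 labelled Hamiltonian cycles.
For each such Hamiltonian cycle H, let X_H = 1 if all 12 edges of H are present in G. Then P[X_H = 1] = p^{12} = (5/12)^{12} = 244140625/8916100448256.
By linearity: E[X] = Σ_H E[X_H] = 19958400 · p^{12} = 19958400 · 244140625/8916100448256 = 469970703125/859963392.
Numerically: E[X] ≈ 546.5.

E[X] = 19958400 · (5/12)^{12} = 469970703125/859963392 ≈ 546.5.


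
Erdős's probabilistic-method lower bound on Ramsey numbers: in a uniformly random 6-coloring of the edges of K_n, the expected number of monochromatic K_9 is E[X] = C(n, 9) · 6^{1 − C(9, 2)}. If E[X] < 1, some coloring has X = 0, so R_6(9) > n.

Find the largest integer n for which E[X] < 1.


We need C(n, 9) · 6^{1 − 36} < 1, i.e. C(n, 9) < 6^{36 − 1} = 1719070799748422591028658176.
Check values of n near the boundary:
  n = 4405: C(4405, 9) = 1706862792900636302463627150; 1706862792900636302463627150 < 1719070799748422591028658176? YES
  n = 4406: C(4406, 9) = 1710356485221788389505285700; 1710356485221788389505285700 < 1719070799748422591028658176? YES
  n = 4407: C(4407, 9) = 1713856532599459170657070050; 1713856532599459170657070050 < 1719070799748422591028658176? YES
  n = 4408: C(4408, 9) = 1717362945146264156457459600; 1717362945146264156457459600 < 1719070799748422591028658176? YES
  n = 4409: C(4409, 9) = 1720875732988608787686577131; 1720875732988608787686577131 < 1719070799748422591028658176? NO
  n = 4410: C(4410, 9) = 1724394906266704102180823710; 1724394906266704102180823710 < 1719070799748422591028658176? NO
  n = 4411: C(4411, 9) = 1727920475134582415883601405; 1727920475134582415883601405 < 1719070799748422591028658176? NO
The largest n with C(n, 9) < 1719070799748422591028658176 is n = 4408 (where E[X] = 35778394690547169926197075/35813974994758803979763712 ≈ 0.99901). Hence R_6(9) > 4408, i.e. R_6(9) ≥ 4409.

Largest n = 4408; hence R_6(9) > 4408.


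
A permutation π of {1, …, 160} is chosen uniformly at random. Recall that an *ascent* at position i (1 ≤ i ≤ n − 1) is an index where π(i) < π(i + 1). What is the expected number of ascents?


Write X = Σ X_I over i = 1, …, 159, with X_I the indicator of one ascent.
There are 159 indicators.
For each fixed i, the pair (π(i), π(i+1)) is a uniformly random ordered pair of distinct values from {1, …, 160}; by symmetry P[π(i) < π(i+1)] = 1/2.
By linearity: E[X] = 159 · (1/2) = (160 − 1) · (1/2) = 159/2 ≈ 79.500000.

E[X] = 159/2 = 79.500000.


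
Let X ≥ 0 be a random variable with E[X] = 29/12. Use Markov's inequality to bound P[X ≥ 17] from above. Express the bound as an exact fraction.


μ = E[X] = 29/12, a = 17.
Markov: P[X ≥ 17] ≤ μ/a = (29/12)/17 = 29/204.
Numerically: ≈ 0.1422.
(Since a = 17 > μ = 2.4167, the bound 29/204 is < 1 and informative.)

P[X ≥ 17] ≤ 29/204 ≈ 0.1422.


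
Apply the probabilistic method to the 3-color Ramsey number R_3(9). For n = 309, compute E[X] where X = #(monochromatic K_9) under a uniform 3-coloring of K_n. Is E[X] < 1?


E[X] = C(309, 9) · 3^{1 − 36} = 62920976643980686 · 3^{−35} = 62920976643980686/50031545098999707.
As a reduced fraction: E[X] = 62920976643980686/50031545098999707 ≈ 1.258.
Is E[X] < 1? NO.
Since E[X] ≥ 1, the first-moment bound is inconclusive at n = 309; it does NOT by itself certify R_3(9) > 309.

E[X] = 62920976643980686/50031545098999707 ≈ 1.258; E[X] ≥ 1; first-moment method inconclusive here.


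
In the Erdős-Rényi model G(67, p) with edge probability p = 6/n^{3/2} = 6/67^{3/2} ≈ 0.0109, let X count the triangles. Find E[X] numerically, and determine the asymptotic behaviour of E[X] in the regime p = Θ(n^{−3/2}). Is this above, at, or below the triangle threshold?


Number of potential triangles: C(67, 3) = 47905.
Each occurs with probability p³ ≈ (0.0109)³ ≈ 1.30954e-06.
By linearity: E[X] = C(67, 3)·p³ ≈ 47905 · 1.30954e-06 ≈ 0.063.
Since α = 3/2 > 1, p = c/n^{3/2} = o(1/n) is below the triangle threshold p ~ 1/n. Asymptotically E[X] ~ (c³/6)·n^{3(1−α)} = (6³/6)·n^{-1.5} → 0, so by Markov's inequality G has no triangles w.h.p.

E[X] ≈ 0.063; in regime p = Θ(1/n^{3/2}) E[X] tends to 0 (below the triangle threshold p ~ 1/n).


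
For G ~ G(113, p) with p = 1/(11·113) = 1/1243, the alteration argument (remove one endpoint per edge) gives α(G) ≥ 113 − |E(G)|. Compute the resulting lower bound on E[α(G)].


E[|E(G)|] = C(113, 2)·p = 6328 · (1/1243) = 56/11.
E[α(G)] ≥ n − E[|E(G)|] = 113 − 56/11 = 1187/11.
Numerically: ≈ 107.90909.
(This is only a lower bound; the true E[α(G)] may be larger.)

E[α(G)] ≥ 1187/11 ≈ 107.90909.


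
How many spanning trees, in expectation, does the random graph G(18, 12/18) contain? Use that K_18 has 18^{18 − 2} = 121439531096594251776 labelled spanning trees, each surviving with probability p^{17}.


K_18 has 18^{18 − 2} = 121439531096594251776 labelled spanning trees.
For each such spanning tree H, let X_H = 1 if all 17 edges of H are present in G. Then P[X_H = 1] = p^{17} = (2/3)^{17} = 131072/129140163.
By linearity of expectation: E[X] = Σ_H E[X_H] = 121439531096594251776 · p^{17} = 121439531096594251776 · 131072/129140163 = 123256172596690944.
Numerically: E[X] ≈ 1.2326e+17.

E[X] = 121439531096594251776 · (2/3)^{17} = 123256172596690944 ≈ 1.2326e+17.


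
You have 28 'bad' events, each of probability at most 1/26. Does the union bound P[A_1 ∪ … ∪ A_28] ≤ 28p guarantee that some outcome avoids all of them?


Union bound: P[∪_{i=1}^{28} A_i] ≤ Σ_i P[A_i] ≤ 28·p = 28·(1/26) = 14/13.
Numerically: 14/13 ≈ 1.0769.
Is 14/13 < 1? NO.
Since the bound 14/13 is ≥ 1, the union bound is uninformative here; it does NOT by itself certify existence.

28·p = 14/13 ≈ 1.0769; existence NOT certified by the union bound.


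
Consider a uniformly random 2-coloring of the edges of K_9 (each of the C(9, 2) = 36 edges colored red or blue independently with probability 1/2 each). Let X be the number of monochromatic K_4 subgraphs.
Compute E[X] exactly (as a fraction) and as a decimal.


Let X = Σ_S X_S over the C(9, 4) = 126 subsets S of size 4, where X_S = 1 if the K_4 on S is monochromatic.
For a fixed S, the K_4 on S has C(4, 2) = 6 edges. P[all 6 edges red] = (1/2)^6, and likewise for blue, so P[monochromatic] = 2·(1/2)^6 = 2^{1 − 6} = 1/32.
Summing: E[X] = C(9, 4) · 2^{1 − 6} = 126 · 1/32 = 63/16.
Numerically: E[X] ≈ 3.938.

E[X] = C(9,4)·2^(1−C(4,2)) = 63/16 ≈ 3.938.


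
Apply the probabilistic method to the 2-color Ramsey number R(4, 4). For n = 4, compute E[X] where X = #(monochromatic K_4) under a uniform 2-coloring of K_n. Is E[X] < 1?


E[X] = C(4, 4) · 2^{1 − 6} = 1 · 2^{−5} = 1/32.
As a reduced fraction: E[X] = 1/32 ≈ 0.031250.
Is E[X] < 1? YES.
Since E[X] < 1, there exists a 2-coloring of K_{4} with no monochromatic K_4; hence R(4, 4) > 4.

E[X] = 1/32 ≈ 0.031250; E[X] < 1, so R(4, 4) > 4.


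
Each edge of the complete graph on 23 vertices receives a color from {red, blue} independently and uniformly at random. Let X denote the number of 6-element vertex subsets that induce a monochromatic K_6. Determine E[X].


Let X = Σ_S X_S over the C(23, 6) = 100947 subsets S of size 6, where X_S = 1 if the K_6 on S is monochromatic.
For a fixed S, the K_6 on S has C(6, 2) = 15 edges. P[all 15 edges red] = (1/2)^15, and likewise for blue, so P[monochromatic] = 2·(1/2)^15 = 2^{1 − 15} = 1/16384.
By linearity: E[X] = C(23, 6) · 2^{1 − 15} = 100947 · 1/16384 = 100947/16384.
Numerically: E[X] ≈ 6.161.

E[X] = C(23,6)·2^(1−C(6,2)) = 100947/16384 ≈ 6.161.


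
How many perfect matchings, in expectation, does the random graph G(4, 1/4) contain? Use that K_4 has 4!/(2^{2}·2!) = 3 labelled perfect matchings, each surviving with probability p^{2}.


K_4 has 4!/(2^{2}·2!) = 3 labelled perfect matchings.
For each such perfect matching H, let X_H = 1 if all 2 edges of H are present in G. Then P[X_H = 1] = p^{2} = (1/4)^{2} = 1/16.
By linearity of expectation: E[X] = Σ_H E[X_H] = 3 · p^{2} = 3 · 1/16 = 3/16.
Numerically: E[X] ≈ 0.1875.

E[X] = 3 · (1/4)^{2} = 3/16 ≈ 0.1875.


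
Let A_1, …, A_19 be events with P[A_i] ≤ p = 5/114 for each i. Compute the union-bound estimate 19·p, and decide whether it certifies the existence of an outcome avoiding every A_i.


Union bound: P[∪_{i=1}^{19} A_i] ≤ Σ_i P[A_i] ≤ 19·p = 19·(5/114) = 5/6.
Numerically: 5/6 ≈ 0.8333.
Is 5/6 < 1? YES.
Since P[∪ A_i] ≤ 5/6 < 1, the complement has P[∩ A_i^c] ≥ 1 − 5/6 = 1/6 > 0, so some outcome avoids every A_i.

19·p = 5/6 ≈ 0.8333; existence CERTIFIED by the union bound.


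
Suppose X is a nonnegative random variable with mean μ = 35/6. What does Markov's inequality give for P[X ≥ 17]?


μ = E[X] = 35/6, a = 17.
Markov: P[X ≥ 17] ≤ μ/a = (35/6)/17 = 35/102.
Numerically: ≈ 0.343137.
(Since a = 17 > μ = 5.833333, the bound 35/102 is < 1 and informative.)

P[X ≥ 17] ≤ 35/102 ≈ 0.343137.


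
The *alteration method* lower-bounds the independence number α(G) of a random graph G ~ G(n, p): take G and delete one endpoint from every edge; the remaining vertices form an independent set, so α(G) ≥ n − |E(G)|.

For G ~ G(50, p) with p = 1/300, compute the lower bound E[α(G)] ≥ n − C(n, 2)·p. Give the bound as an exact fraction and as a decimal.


E[|E(G)|] = C(50, 2)·p = 1225 · (1/300) = 49/12.
E[α(G)] ≥ n − E[|E(G)|] = 50 − 49/12 = 551/12.
Numerically: ≈ 45.917.
(This is only a lower bound; the true E[α(G)] may be larger.)

E[α(G)] ≥ 551/12 ≈ 45.917.


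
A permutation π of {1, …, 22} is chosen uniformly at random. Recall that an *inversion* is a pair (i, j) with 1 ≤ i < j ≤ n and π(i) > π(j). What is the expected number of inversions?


Write X = Σ X_I over the C(22, 2) = 231 pairs i < j, with X_I the indicator of one inversion.
There are 231 indicators.
For each fixed pair i < j, the values π(i) and π(j) are two distinct elements of {1, …, 22} in uniformly random order; by symmetry P[π(i) > π(j)] = 1/2.
By linearity: E[X] = 231 · (1/2) = C(22, 2) · (1/2) = 231/2 = 231/2 ≈ 115.5000.

E[X] = 231/2 = 115.5000.


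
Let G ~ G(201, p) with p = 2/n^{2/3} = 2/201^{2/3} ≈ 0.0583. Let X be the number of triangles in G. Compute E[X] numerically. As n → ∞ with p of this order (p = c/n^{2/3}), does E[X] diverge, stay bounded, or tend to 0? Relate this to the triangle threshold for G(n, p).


Number of potential triangles: C(201, 3) = 1333300.
Each occurs with probability p³ ≈ (0.0583)³ ≈ 1.98015e-04.
By linearity: E[X] = C(201, 3)·p³ ≈ 1333300 · 1.98015e-04 ≈ 264.013.
Since α = 2/3 < 1, p = c/n^{2/3} ≫ 1/n is above the triangle threshold p ~ 1/n. Asymptotically E[X] ~ (c³/6)·n^{3(1−α)} = (2³/6)·n^{1} → ∞; triangles are abundant w.h.p.

E[X] ≈ 264.013; in regime p = Θ(1/n^{2/3}) E[X] diverges (above the triangle threshold p ~ 1/n).


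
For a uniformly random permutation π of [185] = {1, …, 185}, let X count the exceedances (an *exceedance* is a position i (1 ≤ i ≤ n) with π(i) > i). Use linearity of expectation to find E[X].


Write X = Σ_{i=1}^{185} X_i, where X_i = 1_{π(i) > i}.
For each fixed i, π(i) is uniform over {1, …, 185} (marginal of a uniform permutation), so P[π(i) > i] = (n − i)/n. Summing: Σ_{i=1}^{185} (n − i)/n = (0 + 1 + … + 184)/185 = 185(185 − 1)/(2·185) = (185 − 1)/2.
Hence E[X] = Σ_{i=1}^{185} (185 − i)/185 = 92 ≈ 92.000.

E[X] = 92 = 92.000.


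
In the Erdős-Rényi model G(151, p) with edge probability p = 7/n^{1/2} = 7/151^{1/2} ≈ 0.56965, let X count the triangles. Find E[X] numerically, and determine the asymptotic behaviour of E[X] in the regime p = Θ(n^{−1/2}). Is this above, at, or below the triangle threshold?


Number of potential triangles: C(151, 3) = 562475.
Each occurs with probability p³ ≈ (0.56965)³ ≈ 1.8485393e-01.
By linearity: E[X] = C(151, 3)·p³ ≈ 562475 · 1.8485393e-01 ≈ 103975.71691.
Since α = 1/2 < 1, p = c/n^{1/2} ≫ 1/n is above the triangle threshold p ~ 1/n. Asymptotically E[X] ~ (c³/6)·n^{3(1−α)} = (7³/6)·n^{1.5} → ∞; triangles are abundant w.h.p.

E[X] ≈ 103975.71691; in regime p = Θ(1/n^{1/2}) E[X] diverges (above the triangle threshold p ~ 1/n).


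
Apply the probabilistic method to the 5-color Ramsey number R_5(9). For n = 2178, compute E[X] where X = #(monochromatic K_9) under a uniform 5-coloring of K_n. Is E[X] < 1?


E[X] = C(2178, 9) · 5^{1 − 36} = 2989303896287203303608800 · 5^{−35} = 2989303896287203303608800/2910383045673370361328125.
As a reduced fraction: E[X] = 119572155851488132144352/116415321826934814453125 ≈ 1.027.
Is E[X] < 1? NO.
Since E[X] ≥ 1, the first-moment bound is inconclusive at n = 2178; it does NOT by itself certify R_5(9) > 2178.

E[X] = 119572155851488132144352/116415321826934814453125 ≈ 1.027; E[X] ≥ 1; first-moment method inconclusive here.


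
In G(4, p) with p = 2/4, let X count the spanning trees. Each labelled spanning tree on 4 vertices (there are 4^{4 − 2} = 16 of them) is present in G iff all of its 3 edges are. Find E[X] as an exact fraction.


K_4 has 4^{4 − 2} = 16 labelled spanning trees.
For each such spanning tree H, let X_H = 1 if all 3 edges of H are present in G. Then P[X_H = 1] = p^{3} = (1/2)^{3} = 1/8.
Summing the indicators: E[X] = Σ_H E[X_H] = 16 · p^{3} = 16 · 1/8 = 2.
Numerically: E[X] ≈ 2.

E[X] = 16 · (1/2)^{3} = 2 ≈ 2.


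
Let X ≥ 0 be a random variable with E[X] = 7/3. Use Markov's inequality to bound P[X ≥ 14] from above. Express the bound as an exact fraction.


μ = E[X] = 7/3, a = 14.
Markov: P[X ≥ 14] ≤ μ/a = (7/3)/14 = 1/6.
Numerically: ≈ 0.16667.
(Since a = 14 > μ = 2.33333, the bound 1/6 is < 1 and informative.)

P[X ≥ 14] ≤ 1/6 ≈ 0.16667.


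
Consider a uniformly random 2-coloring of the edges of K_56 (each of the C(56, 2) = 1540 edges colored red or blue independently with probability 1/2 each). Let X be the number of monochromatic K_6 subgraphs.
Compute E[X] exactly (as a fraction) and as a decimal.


Let X = Σ_S X_S over the C(56, 6) = 32468436 subsets S of size 6, where X_S = 1 if the K_6 on S is monochromatic.
For a fixed S, the K_6 on S has C(6, 2) = 15 edges. P[all 15 edges red] = (1/2)^15, and likewise for blue, so P[monochromatic] = 2·(1/2)^15 = 2^{1 − 15} = 1/16384.
By linearity of expectation: E[X] = C(56, 6) · 2^{1 − 15} = 32468436 · 1/16384 = 8117109/4096.
Numerically: E[X] ≈ 1981.716064.

E[X] = C(56,6)·2^(1−C(6,2)) = 8117109/4096 ≈ 1981.716064.


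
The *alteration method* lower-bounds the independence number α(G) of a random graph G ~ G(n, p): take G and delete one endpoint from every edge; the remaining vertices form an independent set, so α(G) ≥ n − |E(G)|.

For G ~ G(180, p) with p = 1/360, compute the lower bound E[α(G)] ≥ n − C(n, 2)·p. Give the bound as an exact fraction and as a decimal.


E[|E(G)|] = C(180, 2)·p = 16110 · (1/360) = 179/4.
E[α(G)] ≥ n − E[|E(G)|] = 180 − 179/4 = 541/4.
Numerically: ≈ 135.25000.
(This is only a lower bound; the true E[α(G)] may be larger.)

E[α(G)] ≥ 541/4 ≈ 135.25000.


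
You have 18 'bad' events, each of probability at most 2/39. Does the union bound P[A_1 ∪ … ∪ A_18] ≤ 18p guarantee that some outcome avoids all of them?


Union bound: P[∪_{i=1}^{18} A_i] ≤ Σ_i P[A_i] ≤ 18·p = 18·(2/39) = 12/13.
Numerically: 12/13 ≈ 0.92308.
Is 12/13 < 1? YES.
Since P[∪ A_i] ≤ 12/13 < 1, the complement has P[∩ A_i^c] ≥ 1 − 12/13 = 1/13 > 0, so some outcome avoids every A_i.

18·p = 12/13 ≈ 0.92308; existence CERTIFIED by the union bound.


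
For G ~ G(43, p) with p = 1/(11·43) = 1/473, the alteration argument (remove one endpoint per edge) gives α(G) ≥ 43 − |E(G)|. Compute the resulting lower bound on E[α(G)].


E[|E(G)|] = C(43, 2)·p = 903 · (1/473) = 21/11.
E[α(G)] ≥ n − E[|E(G)|] = 43 − 21/11 = 452/11.
Numerically: ≈ 41.091.
(This is only a lower bound; the true E[α(G)] may be larger.)

E[α(G)] ≥ 452/11 ≈ 41.091.


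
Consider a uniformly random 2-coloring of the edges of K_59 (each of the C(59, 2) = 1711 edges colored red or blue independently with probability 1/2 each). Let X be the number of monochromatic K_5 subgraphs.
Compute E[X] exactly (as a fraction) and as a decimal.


Let X = Σ_S X_S over the C(59, 5) = 5006386 subsets S of size 5, where X_S = 1 if the K_5 on S is monochromatic.
For a fixed S, the K_5 on S has C(5, 2) = 10 edges. P[all 10 edges red] = (1/2)^10, and likewise for blue, so P[monochromatic] = 2·(1/2)^10 = 2^{1 − 10} = 1/512.
By linearity of expectation: E[X] = C(59, 5) · 2^{1 − 10} = 5006386 · 1/512 = 2503193/256.
Numerically: E[X] ≈ 9778.098.

E[X] = C(59,5)·2^(1−C(5,2)) = 2503193/256 ≈ 9778.098.


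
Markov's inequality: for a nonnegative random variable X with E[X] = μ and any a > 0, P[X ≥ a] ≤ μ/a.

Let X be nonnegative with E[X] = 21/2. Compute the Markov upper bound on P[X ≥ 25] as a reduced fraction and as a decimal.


μ = E[X] = 21/2, a = 25.
Markov: P[X ≥ 25] ≤ μ/a = (21/2)/25 = 21/50.
Numerically: ≈ 0.420.
(Since a = 25 > μ = 10.500, the bound 21/50 is < 1 and informative.)

P[X ≥ 25] ≤ 21/50 ≈ 0.420.


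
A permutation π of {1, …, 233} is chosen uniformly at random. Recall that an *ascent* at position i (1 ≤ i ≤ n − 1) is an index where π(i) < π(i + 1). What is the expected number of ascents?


Write X = Σ X_I over i = 1, …, 232, with X_I the indicator of one ascent.
There are 232 indicators.
For each fixed i, the pair (π(i), π(i+1)) is a uniformly random ordered pair of distinct values from {1, …, 233}; by symmetry P[π(i) < π(i+1)] = 1/2.
By linearity: E[X] = 232 · (1/2) = (233 − 1) · (1/2) = 116 ≈ 116.00000.

E[X] = 116 = 116.00000.


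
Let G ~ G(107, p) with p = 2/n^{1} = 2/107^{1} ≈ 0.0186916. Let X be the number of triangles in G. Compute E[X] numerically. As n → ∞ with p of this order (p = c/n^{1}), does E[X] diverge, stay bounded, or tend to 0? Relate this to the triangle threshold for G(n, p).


Number of potential triangles: C(107, 3) = 198485.
Each occurs with probability p³ ≈ (0.0186916)³ ≈ 6.53038302e-06.
By linearity: E[X] = C(107, 3)·p³ ≈ 198485 · 6.53038302e-06 ≈ 1.296183.
Here α = 1, so p = 2/n is exactly at the triangle threshold p ~ 1/n. Asymptotically E[X] → c³/6 = 2³/6 = 4/3 ≈ 1.333333, a bounded constant. In this regime the triangle count is asymptotically Poisson(c³/6).

E[X] ≈ 1.296183; in regime p = Θ(1/n^{1}) E[X] stays bounded (at the triangle threshold p ~ 1/n).


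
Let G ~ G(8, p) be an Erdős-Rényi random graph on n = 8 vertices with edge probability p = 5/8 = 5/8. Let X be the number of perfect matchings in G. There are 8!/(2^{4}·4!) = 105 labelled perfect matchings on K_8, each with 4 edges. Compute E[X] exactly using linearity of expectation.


K_8 has 8!/(2^{4}·4!) = 105 labelled perfect matchings.
For each such perfect matching H, let X_H = 1 if all 4 edges of H are present in G. Then P[X_H = 1] = p^{4} = (5/8)^{4} = 625/4096.
By linearity: E[X] = Σ_H E[X_H] = 105 · p^{4} = 105 · 625/4096 = 65625/4096.
Numerically: E[X] ≈ 16.

E[X] = 105 · (5/8)^{4} = 65625/4096 ≈ 16.


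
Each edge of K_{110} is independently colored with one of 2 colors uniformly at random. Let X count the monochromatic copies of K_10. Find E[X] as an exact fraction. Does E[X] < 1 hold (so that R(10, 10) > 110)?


E[X] = C(110, 10) · 2^{1 − 45} = 46897636623981 · 2^{−44} = 46897636623981/17592186044416.
As a reduced fraction: E[X] = 46897636623981/17592186044416 ≈ 2.66582.
Is E[X] < 1? NO.
Since E[X] ≥ 1, the first-moment bound is inconclusive at n = 110; it does NOT by itself certify R(10, 10) > 110.

E[X] = 46897636623981/17592186044416 ≈ 2.66582; E[X] ≥ 1; first-moment method inconclusive here.


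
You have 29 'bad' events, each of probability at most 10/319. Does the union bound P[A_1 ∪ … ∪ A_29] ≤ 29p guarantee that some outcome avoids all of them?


Union bound: P[∪_{i=1}^{29} A_i] ≤ Σ_i P[A_i] ≤ 29·p = 29·(10/319) = 10/11.
Numerically: 10/11 ≈ 0.9091.
Is 10/11 < 1? YES.
Since P[∪ A_i] ≤ 10/11 < 1, the complement has P[∩ A_i^c] ≥ 1 − 10/11 = 1/11 > 0, so some outcome avoids every A_i.

29·p = 10/11 ≈ 0.9091; existence CERTIFIED by the union bound.


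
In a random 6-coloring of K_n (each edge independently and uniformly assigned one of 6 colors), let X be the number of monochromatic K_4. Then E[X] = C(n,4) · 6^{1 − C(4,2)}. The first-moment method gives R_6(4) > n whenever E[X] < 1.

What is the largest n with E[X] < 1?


We need C(n, 4) · 6^{1 − 6} < 1, i.e. C(n, 4) < 6^{6 − 1} = 7776.
Check values of n near the boundary:
  n = 19: C(19, 4) = 3876; 3876 < 7776? YES
  n = 20: C(20, 4) = 4845; 4845 < 7776? YES
  n = 21: C(21, 4) = 5985; 5985 < 7776? YES
  n = 22: C(22, 4) = 7315; 7315 < 7776? YES
  n = 23: C(23, 4) = 8855; 8855 < 7776? NO
The largest n with C(n, 4) < 7776 is n = 22 (where E[X] = 7315/7776 ≈ 0.940715). Hence R_6(4) > 22, i.e. R_6(4) ≥ 23.

Largest n = 22; hence R_6(4) > 22.


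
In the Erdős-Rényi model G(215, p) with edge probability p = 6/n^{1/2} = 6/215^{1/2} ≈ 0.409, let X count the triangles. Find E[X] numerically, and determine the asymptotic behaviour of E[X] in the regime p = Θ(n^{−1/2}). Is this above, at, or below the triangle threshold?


Number of potential triangles: C(215, 3) = 1633355.
Each occurs with probability p³ ≈ (0.409)³ ≈ 6.85166e-02.
By linearity: E[X] = C(215, 3)·p³ ≈ 1633355 · 6.85166e-02 ≈ 111911.998.
Since α = 1/2 < 1, p = c/n^{1/2} ≫ 1/n is above the triangle threshold p ~ 1/n. Asymptotically E[X] ~ (c³/6)·n^{3(1−α)} = (6³/6)·n^{1.5} → ∞; triangles are abundant w.h.p.

E[X] ≈ 111911.998; in regime p = Θ(1/n^{1/2}) E[X] diverges (above the triangle threshold p ~ 1/n).


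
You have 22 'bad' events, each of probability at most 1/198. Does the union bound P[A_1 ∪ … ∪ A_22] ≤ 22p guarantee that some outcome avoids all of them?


Union bound: P[∪_{i=1}^{22} A_i] ≤ Σ_i P[A_i] ≤ 22·p = 22·(1/198) = 1/9.
Numerically: 1/9 ≈ 0.111.
Is 1/9 < 1? YES.
Since P[∪ A_i] ≤ 1/9 < 1, the complement has P[∩ A_i^c] ≥ 1 − 1/9 = 8/9 > 0, so some outcome avoids every A_i.

22·p = 1/9 ≈ 0.111; existence CERTIFIED by the union bound.


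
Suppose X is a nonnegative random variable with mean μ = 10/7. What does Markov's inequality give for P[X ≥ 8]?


μ = E[X] = 10/7, a = 8.
Markov: P[X ≥ 8] ≤ μ/a = (10/7)/8 = 5/28.
Numerically: ≈ 0.179.
(Since a = 8 > μ = 1.429, the bound 5/28 is < 1 and informative.)

P[X ≥ 8] ≤ 5/28 ≈ 0.179.


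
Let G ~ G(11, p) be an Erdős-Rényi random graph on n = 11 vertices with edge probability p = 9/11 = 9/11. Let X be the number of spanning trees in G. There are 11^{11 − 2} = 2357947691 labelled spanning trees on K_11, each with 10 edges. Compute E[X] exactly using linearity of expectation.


K_11 has 11^{11 − 2} = 2357947691 labelled spanning trees.
For each such spanning tree H, let X_H = 1 if all 10 edges of H are present in G. Then P[X_H = 1] = p^{10} = (9/11)^{10} = 3486784401/25937424601.
By linearity: E[X] = Σ_H E[X_H] = 2357947691 · p^{10} = 2357947691 · 3486784401/25937424601 = 3486784401/11.
Numerically: E[X] ≈ 3.17e+08.

E[X] = 2357947691 · (9/11)^{10} = 3486784401/11 ≈ 3.17e+08.


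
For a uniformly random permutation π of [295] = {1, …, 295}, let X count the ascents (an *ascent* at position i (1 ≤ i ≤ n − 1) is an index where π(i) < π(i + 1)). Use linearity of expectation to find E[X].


Write X = Σ X_I over i = 1, …, 294, with X_I the indicator of one ascent.
There are 294 indicators.
For each fixed i, the pair (π(i), π(i+1)) is a uniformly random ordered pair of distinct values from {1, …, 295}; by symmetry P[π(i) < π(i+1)] = 1/2.
By linearity: E[X] = 294 · (1/2) = (295 − 1) · (1/2) = 147 ≈ 147.000.

E[X] = 147 = 147.000.


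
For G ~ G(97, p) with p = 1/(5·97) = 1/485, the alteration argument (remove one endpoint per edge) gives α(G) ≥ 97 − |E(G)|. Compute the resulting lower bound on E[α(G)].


E[|E(G)|] = C(97, 2)·p = 4656 · (1/485) = 48/5.
E[α(G)] ≥ n − E[|E(G)|] = 97 − 48/5 = 437/5.
Numerically: ≈ 87.400000.
(This is only a lower bound; the true E[α(G)] may be larger.)

E[α(G)] ≥ 437/5 ≈ 87.400000.


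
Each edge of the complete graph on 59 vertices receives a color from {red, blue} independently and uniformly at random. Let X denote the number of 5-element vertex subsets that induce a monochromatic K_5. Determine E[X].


Let X = Σ_S X_S over the C(59, 5) = 5006386 subsets S of size 5, where X_S = 1 if the K_5 on S is monochromatic.
For a fixed S, the K_5 on S has C(5, 2) = 10 edges. P[all 10 edges red] = (1/2)^10, and likewise for blue, so P[monochromatic] = 2·(1/2)^10 = 2^{1 − 10} = 1/512.
By linearity: E[X] = C(59, 5) · 2^{1 − 10} = 5006386 · 1/512 = 2503193/256.
Numerically: E[X] ≈ 9778.0977.

E[X] = C(59,5)·2^(1−C(5,2)) = 2503193/256 ≈ 9778.0977.


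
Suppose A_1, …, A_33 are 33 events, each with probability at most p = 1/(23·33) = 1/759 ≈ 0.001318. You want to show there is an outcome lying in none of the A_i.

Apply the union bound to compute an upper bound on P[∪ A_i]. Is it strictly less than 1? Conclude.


Union bound: P[∪_{i=1}^{33} A_i] ≤ Σ_i P[A_i] ≤ 33·p = 33·(1/759) = 1/23.
Numerically: 1/23 ≈ 0.043478.
Is 1/23 < 1? YES.
Since P[∪ A_i] ≤ 1/23 < 1, the complement has P[∩ A_i^c] ≥ 1 − 1/23 = 22/23 > 0, so some outcome avoids every A_i.

33·p = 1/23 ≈ 0.043478; existence CERTIFIED by the union bound.


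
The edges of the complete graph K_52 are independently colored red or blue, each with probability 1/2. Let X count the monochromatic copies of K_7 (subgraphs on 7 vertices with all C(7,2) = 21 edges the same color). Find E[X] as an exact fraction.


Let X = Σ_S X_S over the C(52, 7) = 133784560 subsets S of size 7, where X_S = 1 if the K_7 on S is monochromatic.
For a fixed S, the K_7 on S has C(7, 2) = 21 edges. P[all 21 edges red] = (1/2)^21, and likewise for blue, so P[monochromatic] = 2·(1/2)^21 = 2^{1 − 21} = 1/1048576.
Summing: E[X] = C(52, 7) · 2^{1 − 21} = 133784560 · 1/1048576 = 8361535/65536.
Numerically: E[X] ≈ 127.586899.

E[X] = C(52,7)·2^(1−C(7,2)) = 8361535/65536 ≈ 127.586899.


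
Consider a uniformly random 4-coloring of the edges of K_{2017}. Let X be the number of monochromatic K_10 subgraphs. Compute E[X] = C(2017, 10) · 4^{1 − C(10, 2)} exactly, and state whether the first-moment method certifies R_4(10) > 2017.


E[X] = C(2017, 10) · 4^{1 − 45} = 300324964434452596180990448 · 4^{−44} = 300324964434452596180990448/309485009821345068724781056.
As a reduced fraction: E[X] = 18770310277153287261311903/19342813113834066795298816 ≈ 0.9704023.
Is E[X] < 1? YES.
Since E[X] < 1, there exists a 4-coloring of K_{2017} with no monochromatic K_10; hence R_4(10) > 2017.

E[X] = 18770310277153287261311903/19342813113834066795298816 ≈ 0.9704023; E[X] < 1, so R_4(10) > 2017.


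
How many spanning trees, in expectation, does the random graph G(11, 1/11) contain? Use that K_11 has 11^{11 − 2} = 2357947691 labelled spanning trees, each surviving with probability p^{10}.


K_11 has 11^{11 − 2} = 2357947691 labelled spanning trees.
For each such spanning tree H, let X_H = 1 if all 10 edges of H are present in G. Then P[X_H = 1] = p^{10} = (1/11)^{10} = 1/25937424601.
By linearity: E[X] = Σ_H E[X_H] = 2357947691 · p^{10} = 2357947691 · 1/25937424601 = 1/11.
Numerically: E[X] ≈ 0.090909.

E[X] = 2357947691 · (1/11)^{10} = 1/11 ≈ 0.090909.


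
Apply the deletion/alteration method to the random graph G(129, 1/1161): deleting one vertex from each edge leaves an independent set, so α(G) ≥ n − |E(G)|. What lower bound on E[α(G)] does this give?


E[|E(G)|] = C(129, 2)·p = 8256 · (1/1161) = 64/9.
E[α(G)] ≥ n − E[|E(G)|] = 129 − 64/9 = 1097/9.
Numerically: ≈ 121.8889.
(This is only a lower bound; the true E[α(G)] may be larger.)

E[α(G)] ≥ 1097/9 ≈ 121.8889.
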